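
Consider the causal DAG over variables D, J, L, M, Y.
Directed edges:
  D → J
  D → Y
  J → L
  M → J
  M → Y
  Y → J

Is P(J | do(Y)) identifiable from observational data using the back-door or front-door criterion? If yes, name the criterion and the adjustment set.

desc(Y)\{Y}={J,L}; candidates ⊆ {D,M}.
size 0: {}; under {} Y still reaches {D,J,L,M} ∋ J.
size 1: {D}, {M}; under {D} Y still reaches {J,L,M} ∋ J.
{D,M}: Y⊥J given {D,M} in G with Y→· removed — back-door holds.
P(J|do(Y)) = Σ_{D,M} P(J|Y,D,M)·P(D,M).

P(J|do(Y)): backdoor, adjust for {D, M}.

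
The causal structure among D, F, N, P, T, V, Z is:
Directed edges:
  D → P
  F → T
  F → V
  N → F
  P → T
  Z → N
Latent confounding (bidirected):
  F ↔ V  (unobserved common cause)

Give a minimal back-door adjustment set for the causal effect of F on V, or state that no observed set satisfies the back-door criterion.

desc(F)\{F}={T,V}; candidates ⊆ {D,N,P,Z}.
F↔V: latent back-door arc(s) into F.
size 0: {}; under {} F still reaches {N,V,Z} ∋ V.
size 1: {D}, {N}, {P} …(+1); under {D} F still reaches {N,V,Z} ∋ V.
size 2: {D,N}, {D,P}, {D,Z} …(+3); under {D,N} F still reaches {V} ∋ V.
F↔V cannot be blocked by any observed set — no back-door set.

F→V: no observed back-door set.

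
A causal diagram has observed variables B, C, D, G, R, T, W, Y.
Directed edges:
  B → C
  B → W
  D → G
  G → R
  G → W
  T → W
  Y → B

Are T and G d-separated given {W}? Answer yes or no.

Bayes-Ball from T | {W} reaches {B,C,D,G,R,Y}.
G ∈ reach(T|{W}) ⇒ T ⊥̸ G | {W}.

No — T and G are d-connected given {W}.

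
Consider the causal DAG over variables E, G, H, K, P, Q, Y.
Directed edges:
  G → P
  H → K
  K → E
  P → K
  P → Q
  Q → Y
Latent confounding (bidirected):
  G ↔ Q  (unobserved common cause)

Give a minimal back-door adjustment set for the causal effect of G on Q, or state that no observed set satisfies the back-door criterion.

G→Q: no observed back-door set.

desc(G)\{G}={E,K,P,Q,Y}; candidates ⊆ {H}.
G↔Q: latent back-door arc(s) into G.
size 0: {}; under {} G still reaches {Q,Y} ∋ Q.
size 1: {H}; under {H} G still reaches {Q,Y} ∋ Q.
G↔Q cannot be blocked by any observed set — no back-door set.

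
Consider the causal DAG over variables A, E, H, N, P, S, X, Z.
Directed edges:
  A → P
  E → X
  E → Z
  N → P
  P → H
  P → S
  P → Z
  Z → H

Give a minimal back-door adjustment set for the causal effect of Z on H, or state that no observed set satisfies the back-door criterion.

Z→H: minimal back-door set {P}.

desc(Z)\{Z}={H}; candidates ⊆ {A,E,N,P,S,X}.
size 0: {}; under {} Z still reaches {A,E,H,N,P,S,X} ∋ H.
{P}: Z⊥H given {P} in G with Z→· removed — back-door holds.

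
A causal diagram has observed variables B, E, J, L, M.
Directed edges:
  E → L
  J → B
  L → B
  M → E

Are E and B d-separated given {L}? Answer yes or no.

Bayes-Ball from E | {L} reaches {M}.
B ∉ reach(E|{L}) ⇒ E ⊥ B | {L}.

Yes — E ⊥ B | {L}.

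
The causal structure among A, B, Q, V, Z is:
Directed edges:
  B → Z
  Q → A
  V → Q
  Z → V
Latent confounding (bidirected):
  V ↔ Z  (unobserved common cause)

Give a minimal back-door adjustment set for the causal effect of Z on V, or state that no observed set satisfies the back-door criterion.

desc(Z)\{Z}={A,Q,V}; candidates ⊆ {B}.
Z↔V: latent back-door arc(s) into Z.
size 0: {}; under {} Z still reaches {A,B,Q,V} ∋ V.
size 1: {B}; under {B} Z still reaches {A,Q,V} ∋ V.
Z↔V cannot be blocked by any observed set — no back-door set.

Z→V: no observed back-door set.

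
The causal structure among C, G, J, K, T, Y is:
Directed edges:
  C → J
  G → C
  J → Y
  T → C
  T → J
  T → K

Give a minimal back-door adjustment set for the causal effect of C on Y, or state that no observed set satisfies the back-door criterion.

desc(C)\{C}={J,Y}; candidates ⊆ {G,K,T}.
size 0: {}; under {} C still reaches {G,J,K,T,Y} ∋ Y.
{T}: C⊥Y given {T} in G with C→· removed — back-door holds.

C→Y: minimal back-door set {T}.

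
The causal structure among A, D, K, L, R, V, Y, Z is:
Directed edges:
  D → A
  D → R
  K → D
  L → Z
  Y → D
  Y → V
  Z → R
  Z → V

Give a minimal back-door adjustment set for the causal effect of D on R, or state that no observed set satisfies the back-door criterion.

D→R: minimal back-door set ∅.

desc(D)\{D}={A,R}; candidates ⊆ {K,L,V,Y,Z}.
∅: D⊥R given ∅ in G with D→· removed — back-door holds.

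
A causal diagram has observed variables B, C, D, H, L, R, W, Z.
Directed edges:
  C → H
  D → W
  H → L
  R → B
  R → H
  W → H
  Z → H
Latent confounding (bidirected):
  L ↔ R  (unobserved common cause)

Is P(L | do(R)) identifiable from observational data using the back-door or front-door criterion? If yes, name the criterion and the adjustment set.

desc(R)\{R}={B,H,L}; candidates ⊆ {C,D,W,Z}.
R↔L: latent back-door arc(s) into R.
size 0: {}; under {} R still reaches {L} ∋ L.
size 1: {C}, {D}, {W} …(+1); under {C} R still reaches {L} ∋ L.
size 2: {C,D}, {C,W}, {C,Z} …(+3); under {C,D} R still reaches {L} ∋ L.
R↔L cannot be blocked by any observed set — no back-door set.
{H}: (i) intercepts every directed R→L path; (ii) no back-door R→{H}; (iii) {R} blocks every back-door {H}→L. Front-door holds.
P(L|do(R)) = Σ_{H} P(H|R) Σ_{R'} P(L|H,R')P(R').

P(L|do(R)): frontdoor, adjust for {H}.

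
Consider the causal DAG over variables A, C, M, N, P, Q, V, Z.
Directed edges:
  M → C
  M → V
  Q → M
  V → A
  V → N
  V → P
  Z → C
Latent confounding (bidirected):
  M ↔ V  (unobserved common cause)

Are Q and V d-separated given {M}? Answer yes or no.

Bayes-Ball from Q | {M} reaches {A,N,P,V}.
V ∈ reach(Q|{M}) ⇒ Q ⊥̸ V | {M}.

No — Q and V are d-connected given {M}.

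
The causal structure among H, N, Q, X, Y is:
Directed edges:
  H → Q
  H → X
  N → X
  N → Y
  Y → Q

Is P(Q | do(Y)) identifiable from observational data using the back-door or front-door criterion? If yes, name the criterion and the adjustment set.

desc(Y)\{Y}={Q}; candidates ⊆ {H,N,X}.
∅: Y⊥Q given ∅ in G with Y→· removed — back-door holds.
P(Q|do(Y)) = P(Q|Y) — no adjustment needed.

P(Q|do(Y)): backdoor, adjust for ∅.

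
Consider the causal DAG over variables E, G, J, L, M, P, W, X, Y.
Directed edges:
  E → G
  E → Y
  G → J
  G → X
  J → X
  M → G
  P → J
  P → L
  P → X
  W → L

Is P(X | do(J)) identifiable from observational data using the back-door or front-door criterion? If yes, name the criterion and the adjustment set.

desc(J)\{J}={X}; candidates ⊆ {E,G,L,M,P,W,Y}.
size 0: {}; under {} J still reaches {E,G,L,M,P,X,Y} ∋ X.
size 1: {E}, {G}, {L} …(+4); under {E} J still reaches {G,L,M,P,X} ∋ X.
{G,P}: J⊥X given {G,P} in G with J→· removed — back-door holds.
P(X|do(J)) = Σ_{G,P} P(X|J,G,P)·P(G,P).

P(X|do(J)): backdoor, adjust for {G, P}.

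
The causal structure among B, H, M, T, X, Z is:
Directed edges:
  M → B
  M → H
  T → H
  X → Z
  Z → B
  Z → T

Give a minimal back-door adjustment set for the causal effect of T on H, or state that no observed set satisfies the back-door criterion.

T→H: minimal back-door set ∅.

desc(T)\{T}={H}; candidates ⊆ {B,M,X,Z}.
∅: T⊥H given ∅ in G with T→· removed — back-door holds.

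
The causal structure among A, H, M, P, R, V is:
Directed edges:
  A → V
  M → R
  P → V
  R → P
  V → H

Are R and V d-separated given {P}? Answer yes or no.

Bayes-Ball from R | {P} reaches {M}.
V ∉ reach(R|{P}) ⇒ R ⊥ V | {P}.

Yes — R ⊥ V | {P}.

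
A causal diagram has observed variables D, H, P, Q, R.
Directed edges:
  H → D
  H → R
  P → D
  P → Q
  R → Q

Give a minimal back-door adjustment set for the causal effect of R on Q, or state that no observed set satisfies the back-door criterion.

desc(R)\{R}={Q}; candidates ⊆ {D,H,P}.
∅: R⊥Q given ∅ in G with R→· removed — back-door holds.

R→Q: minimal back-door set ∅.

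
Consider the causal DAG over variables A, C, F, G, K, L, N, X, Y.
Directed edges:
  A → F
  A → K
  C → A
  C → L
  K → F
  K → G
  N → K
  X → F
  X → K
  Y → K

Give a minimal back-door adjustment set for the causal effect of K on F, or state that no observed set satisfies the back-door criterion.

K→F: minimal back-door set {A, X}.

desc(K)\{K}={F,G}; candidates ⊆ {A,C,L,N,X,Y}.
size 0: {}; under {} K still reaches {A,C,F,L,N,X,Y} ∋ F.
size 1: {A}, {C}, {L} …(+3); under {A} K still reaches {F,N,X,Y} ∋ F.
{A,X}: K⊥F given {A,X} in G with K→· removed — back-door holds.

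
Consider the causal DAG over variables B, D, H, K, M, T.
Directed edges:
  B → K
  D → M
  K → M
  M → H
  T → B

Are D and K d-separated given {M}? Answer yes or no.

Bayes-Ball from D | {M} reaches {B,K,T}.
K ∈ reach(D|{M}) ⇒ D ⊥̸ K | {M}.

No — D and K are d-connected given {M}.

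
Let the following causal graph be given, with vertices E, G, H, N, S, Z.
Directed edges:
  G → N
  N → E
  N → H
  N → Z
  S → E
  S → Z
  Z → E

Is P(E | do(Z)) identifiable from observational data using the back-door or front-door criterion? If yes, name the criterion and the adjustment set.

P(E|do(Z)): backdoor, adjust for {N, S}.

desc(Z)\{Z}={E}; candidates ⊆ {G,H,N,S}.
size 0: {}; under {} Z still reaches {E,G,H,N,S} ∋ E.
size 1: {G}, {H}, {N} …(+1); under {G} Z still reaches {E,H,N,S} ∋ E.
{N,S}: Z⊥E given {N,S} in G with Z→· removed — back-door holds.
P(E|do(Z)) = Σ_{N,S} P(E|Z,N,S)·P(N,S).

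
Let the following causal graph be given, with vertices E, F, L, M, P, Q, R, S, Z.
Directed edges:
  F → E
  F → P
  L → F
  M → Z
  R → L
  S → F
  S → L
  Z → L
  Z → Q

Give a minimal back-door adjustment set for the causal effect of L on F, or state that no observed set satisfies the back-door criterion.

L→F: minimal back-door set {S}.

desc(L)\{L}={E,F,P}; candidates ⊆ {M,Q,R,S,Z}.
size 0: {}; under {} L still reaches {E,F,M,P,Q,R,S,Z} ∋ F.
{S}: L⊥F given {S} in G with L→· removed — back-door holds.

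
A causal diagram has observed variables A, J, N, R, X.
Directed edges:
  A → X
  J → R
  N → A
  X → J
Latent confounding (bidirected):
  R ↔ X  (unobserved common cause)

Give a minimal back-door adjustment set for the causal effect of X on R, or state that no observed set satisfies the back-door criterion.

desc(X)\{X}={J,R}; candidates ⊆ {A,N}.
X↔R: latent back-door arc(s) into X.
size 0: {}; under {} X still reaches {A,N,R} ∋ R.
size 1: {A}, {N}; under {A} X still reaches {R} ∋ R.
size 2: {A,N}; under {A,N} X still reaches {R} ∋ R.
X↔R cannot be blocked by any observed set — no back-door set.

X→R: no observed back-door set.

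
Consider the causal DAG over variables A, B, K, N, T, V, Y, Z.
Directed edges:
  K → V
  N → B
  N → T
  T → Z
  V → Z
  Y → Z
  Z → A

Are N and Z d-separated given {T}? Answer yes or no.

Bayes-Ball from N | {T} reaches {B}.
Z ∉ reach(N|{T}) ⇒ N ⊥ Z | {T}.

Yes — N ⊥ Z | {T}.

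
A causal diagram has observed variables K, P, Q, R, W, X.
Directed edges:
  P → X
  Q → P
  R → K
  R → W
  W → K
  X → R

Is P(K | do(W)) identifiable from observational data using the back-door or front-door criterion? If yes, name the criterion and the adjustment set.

P(K|do(W)): backdoor, adjust for {R}.

desc(W)\{W}={K}; candidates ⊆ {P,Q,R,X}.
size 0: {}; under {} W still reaches {K,P,Q,R,X} ∋ K.
{R}: W⊥K given {R} in G with W→· removed — back-door holds.
P(K|do(W)) = Σ_{R} P(K|W,R)·P(R).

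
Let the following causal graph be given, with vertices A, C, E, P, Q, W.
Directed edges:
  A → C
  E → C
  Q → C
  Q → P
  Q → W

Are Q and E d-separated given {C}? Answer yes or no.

Bayes-Ball from Q | {C} reaches {A,E,P,W}.
E ∈ reach(Q|{C}) ⇒ Q ⊥̸ E | {C}.

No — Q and E are d-connected given {C}.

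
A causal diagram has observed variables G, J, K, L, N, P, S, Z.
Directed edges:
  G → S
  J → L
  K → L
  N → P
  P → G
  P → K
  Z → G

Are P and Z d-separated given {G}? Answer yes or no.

Bayes-Ball from P | {G} reaches {K,L,N,Z}.
Z ∈ reach(P|{G}) ⇒ P ⊥̸ Z | {G}.

No — P and Z are d-connected given {G}.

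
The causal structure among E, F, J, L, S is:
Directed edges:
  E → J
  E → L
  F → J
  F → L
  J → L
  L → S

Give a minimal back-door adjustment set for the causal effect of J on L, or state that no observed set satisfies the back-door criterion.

J→L: minimal back-door set {E, F}.

desc(J)\{J}={L,S}; candidates ⊆ {E,F}.
size 0: {}; under {} J still reaches {E,F,L,S} ∋ L.
size 1: {E}, {F}; under {E} J still reaches {F,L,S} ∋ L.
{E,F}: J⊥L given {E,F} in G with J→· removed — back-door holds.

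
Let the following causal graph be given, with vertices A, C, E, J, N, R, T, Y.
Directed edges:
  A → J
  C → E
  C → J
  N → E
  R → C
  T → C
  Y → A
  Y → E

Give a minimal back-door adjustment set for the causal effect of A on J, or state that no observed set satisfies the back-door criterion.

desc(A)\{A}={J}; candidates ⊆ {C,E,N,R,T,Y}.
∅: A⊥J given ∅ in G with A→· removed — back-door holds.

A→J: minimal back-door set ∅.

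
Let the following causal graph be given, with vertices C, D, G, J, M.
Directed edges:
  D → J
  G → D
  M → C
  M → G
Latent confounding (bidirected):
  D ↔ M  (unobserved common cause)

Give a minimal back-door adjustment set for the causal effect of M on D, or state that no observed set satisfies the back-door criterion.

M→D: no observed back-door set.

desc(M)\{M}={C,D,G,J}; candidates ⊆ {—}.
M↔D: latent back-door arc(s) into M.
size 0: {}; under {} M still reaches {D,J} ∋ D.
M↔D cannot be blocked by any observed set — no back-door set.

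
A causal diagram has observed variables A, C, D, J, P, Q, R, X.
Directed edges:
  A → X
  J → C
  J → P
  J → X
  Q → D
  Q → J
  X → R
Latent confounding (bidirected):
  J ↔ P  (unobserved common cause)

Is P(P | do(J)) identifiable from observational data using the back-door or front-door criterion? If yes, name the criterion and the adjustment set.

desc(J)\{J}={C,P,R,X}; candidates ⊆ {A,D,Q}.
J↔P: latent back-door arc(s) into J.
size 0: {}; under {} J still reaches {D,P,Q} ∋ P.
size 1: {A}, {D}, {Q}; under {A} J still reaches {D,P,Q} ∋ P.
size 2: {A,D}, {A,Q}, {D,Q}; under {A,D} J still reaches {P,Q} ∋ P.
J↔P cannot be blocked by any observed set — no back-door set.
No mediator lies on a directed J→…→P path.
Neither criterion identifies P(P|do(J)) in this graph.

P(P|do(J)): not identifiable (no BD/FD set).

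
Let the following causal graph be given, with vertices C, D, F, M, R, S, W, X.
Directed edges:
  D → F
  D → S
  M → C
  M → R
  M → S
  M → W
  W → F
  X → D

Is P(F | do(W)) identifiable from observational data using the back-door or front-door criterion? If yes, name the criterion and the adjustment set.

desc(W)\{W}={F}; candidates ⊆ {C,D,M,R,S,X}.
∅: W⊥F given ∅ in G with W→· removed — back-door holds.
P(F|do(W)) = P(F|W) — no adjustment needed.

P(F|do(W)): backdoor, adjust for ∅.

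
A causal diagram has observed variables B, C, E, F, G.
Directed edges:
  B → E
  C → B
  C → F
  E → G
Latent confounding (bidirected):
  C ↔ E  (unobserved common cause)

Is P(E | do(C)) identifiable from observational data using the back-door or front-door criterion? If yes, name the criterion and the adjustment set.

P(E|do(C)): frontdoor, adjust for {B}.

desc(C)\{C}={B,E,F,G}; candidates ⊆ {—}.
C↔E: latent back-door arc(s) into C.
size 0: {}; under {} C still reaches {E,G} ∋ E.
C↔E cannot be blocked by any observed set — no back-door set.
{B}: (i) intercepts every directed C→E path; (ii) no back-door C→{B}; (iii) {C} blocks every back-door {B}→E. Front-door holds.
P(E|do(C)) = Σ_{B} P(B|C) Σ_{C'} P(E|B,C')P(C').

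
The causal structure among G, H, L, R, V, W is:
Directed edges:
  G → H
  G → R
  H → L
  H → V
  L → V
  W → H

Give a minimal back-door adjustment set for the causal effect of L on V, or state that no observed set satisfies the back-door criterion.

L→V: minimal back-door set {H}.

desc(L)\{L}={V}; candidates ⊆ {G,H,R,W}.
size 0: {}; under {} L still reaches {G,H,R,V,W} ∋ V.
{H}: L⊥V given {H} in G with L→· removed — back-door holds.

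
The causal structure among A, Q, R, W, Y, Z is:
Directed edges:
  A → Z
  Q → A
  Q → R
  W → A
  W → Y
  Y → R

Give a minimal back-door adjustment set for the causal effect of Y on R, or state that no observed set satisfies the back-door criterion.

Y→R: minimal back-door set ∅.

desc(Y)\{Y}={R}; candidates ⊆ {A,Q,W,Z}.
∅: Y⊥R given ∅ in G with Y→· removed — back-door holds.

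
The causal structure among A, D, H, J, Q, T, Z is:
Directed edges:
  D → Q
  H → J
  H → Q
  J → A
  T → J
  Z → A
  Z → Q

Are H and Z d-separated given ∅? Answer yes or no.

Bayes-Ball from H | ∅ reaches {A,J,Q}.
Z ∉ reach(H|∅) ⇒ H ⊥ Z | ∅.

Yes — H ⊥ Z | ∅.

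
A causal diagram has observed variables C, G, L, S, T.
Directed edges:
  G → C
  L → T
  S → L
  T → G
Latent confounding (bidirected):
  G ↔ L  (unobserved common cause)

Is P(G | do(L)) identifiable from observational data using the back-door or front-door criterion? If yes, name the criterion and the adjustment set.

desc(L)\{L}={C,G,T}; candidates ⊆ {S}.
L↔G: latent back-door arc(s) into L.
size 0: {}; under {} L still reaches {C,G,S} ∋ G.
size 1: {S}; under {S} L still reaches {C,G} ∋ G.
L↔G cannot be blocked by any observed set — no back-door set.
{T}: (i) intercepts every directed L→G path; (ii) no back-door L→{T}; (iii) {L} blocks every back-door {T}→G. Front-door holds.
P(G|do(L)) = Σ_{T} P(T|L) Σ_{L'} P(G|T,L')P(L').

P(G|do(L)): frontdoor, adjust for {T}.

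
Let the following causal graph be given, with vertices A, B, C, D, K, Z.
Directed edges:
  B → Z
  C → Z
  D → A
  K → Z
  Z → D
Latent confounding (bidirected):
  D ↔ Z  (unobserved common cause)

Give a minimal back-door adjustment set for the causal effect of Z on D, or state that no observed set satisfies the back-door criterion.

Z→D: no observed back-door set.

desc(Z)\{Z}={A,D}; candidates ⊆ {B,C,K}.
Z↔D: latent back-door arc(s) into Z.
size 0: {}; under {} Z still reaches {A,B,C,D,K} ∋ D.
size 1: {B}, {C}, {K}; under {B} Z still reaches {A,C,D,K} ∋ D.
size 2: {B,C}, {B,K}, {C,K}; under {B,C} Z still reaches {A,D,K} ∋ D.
Z↔D cannot be blocked by any observed set — no back-door set.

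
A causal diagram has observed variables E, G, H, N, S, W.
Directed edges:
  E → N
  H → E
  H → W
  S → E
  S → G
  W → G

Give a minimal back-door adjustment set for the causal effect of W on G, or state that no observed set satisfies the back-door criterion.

desc(W)\{W}={G}; candidates ⊆ {E,H,N,S}.
∅: W⊥G given ∅ in G with W→· removed — back-door holds.

W→G: minimal back-door set ∅.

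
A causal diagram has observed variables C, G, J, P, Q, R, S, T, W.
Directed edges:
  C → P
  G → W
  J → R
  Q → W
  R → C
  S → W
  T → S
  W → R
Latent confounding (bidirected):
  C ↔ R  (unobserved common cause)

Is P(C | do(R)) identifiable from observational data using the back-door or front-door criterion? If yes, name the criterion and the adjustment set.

desc(R)\{R}={C,P}; candidates ⊆ {G,J,Q,S,T,W}.
R↔C: latent back-door arc(s) into R.
size 0: {}; under {} R still reaches {C,G,J,P,Q,S,T,W} ∋ C.
size 1: {G}, {J}, {Q} …(+3); under {G} R still reaches {C,J,P,Q,S,T,W} ∋ C.
size 2: {G,J}, {G,Q}, {G,S} …(+12); under {G,J} R still reaches {C,P,Q,S,T,W} ∋ C.
R↔C cannot be blocked by any observed set — no back-door set.
No mediator lies on a directed R→…→C path.
Neither criterion identifies P(C|do(R)) in this graph.

P(C|do(R)): not identifiable (no BD/FD set).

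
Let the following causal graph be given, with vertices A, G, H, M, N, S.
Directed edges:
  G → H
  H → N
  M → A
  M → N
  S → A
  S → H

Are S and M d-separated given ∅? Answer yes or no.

Yes — S ⊥ M | ∅.

Bayes-Ball from S | ∅ reaches {A,H,N}.
M ∉ reach(S|∅) ⇒ S ⊥ M | ∅.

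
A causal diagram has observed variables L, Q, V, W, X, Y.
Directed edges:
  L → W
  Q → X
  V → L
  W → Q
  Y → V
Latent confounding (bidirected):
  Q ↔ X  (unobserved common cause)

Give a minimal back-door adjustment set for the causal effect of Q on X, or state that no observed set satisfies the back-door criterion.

Q→X: no observed back-door set.

desc(Q)\{Q}={X}; candidates ⊆ {L,V,W,Y}.
Q↔X: latent back-door arc(s) into Q.
size 0: {}; under {} Q still reaches {L,V,W,X,Y} ∋ X.
size 1: {L}, {V}, {W} …(+1); under {L} Q still reaches {W,X} ∋ X.
size 2: {L,V}, {L,W}, {L,Y} …(+3); under {L,V} Q still reaches {W,X} ∋ X.
Q↔X cannot be blocked by any observed set — no back-door set.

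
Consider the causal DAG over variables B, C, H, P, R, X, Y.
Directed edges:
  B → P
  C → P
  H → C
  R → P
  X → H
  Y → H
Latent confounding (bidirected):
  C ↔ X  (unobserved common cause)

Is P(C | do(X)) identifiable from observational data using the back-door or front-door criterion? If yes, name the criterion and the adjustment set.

P(C|do(X)): frontdoor, adjust for {H}.

desc(X)\{X}={C,H,P}; candidates ⊆ {B,R,Y}.
X↔C: latent back-door arc(s) into X.
size 0: {}; under {} X still reaches {C,P} ∋ C.
size 1: {B}, {R}, {Y}; under {B} X still reaches {C,P} ∋ C.
size 2: {B,R}, {B,Y}, {R,Y}; under {B,R} X still reaches {C,P} ∋ C.
X↔C cannot be blocked by any observed set — no back-door set.
{H}: (i) intercepts every directed X→C path; (ii) no back-door X→{H}; (iii) {X} blocks every back-door {H}→C. Front-door holds.
P(C|do(X)) = Σ_{H} P(H|X) Σ_{X'} P(C|H,X')P(X').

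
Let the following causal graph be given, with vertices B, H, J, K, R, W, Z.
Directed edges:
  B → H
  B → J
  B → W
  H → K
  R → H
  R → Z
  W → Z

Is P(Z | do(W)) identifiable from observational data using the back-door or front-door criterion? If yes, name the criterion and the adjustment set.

P(Z|do(W)): backdoor, adjust for ∅.

desc(W)\{W}={Z}; candidates ⊆ {B,H,J,K,R}.
∅: W⊥Z given ∅ in G with W→· removed — back-door holds.
P(Z|do(W)) = P(Z|W) — no adjustment needed.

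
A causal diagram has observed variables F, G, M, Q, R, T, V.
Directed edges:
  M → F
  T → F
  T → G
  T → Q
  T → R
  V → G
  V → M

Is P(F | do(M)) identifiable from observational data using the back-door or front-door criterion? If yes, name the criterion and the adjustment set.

desc(M)\{M}={F}; candidates ⊆ {G,Q,R,T,V}.
∅: M⊥F given ∅ in G with M→· removed — back-door holds.
P(F|do(M)) = P(F|M) — no adjustment needed.

P(F|do(M)): backdoor, adjust for ∅.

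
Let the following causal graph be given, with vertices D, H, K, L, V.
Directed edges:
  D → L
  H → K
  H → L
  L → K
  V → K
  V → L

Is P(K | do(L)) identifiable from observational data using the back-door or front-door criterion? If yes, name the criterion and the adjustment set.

P(K|do(L)): backdoor, adjust for {H, V}.

desc(L)\{L}={K}; candidates ⊆ {D,H,V}.
size 0: {}; under {} L still reaches {D,H,K,V} ∋ K.
size 1: {D}, {H}, {V}; under {D} L still reaches {H,K,V} ∋ K.
{H,V}: L⊥K given {H,V} in G with L→· removed — back-door holds.
P(K|do(L)) = Σ_{H,V} P(K|L,H,V)·P(H,V).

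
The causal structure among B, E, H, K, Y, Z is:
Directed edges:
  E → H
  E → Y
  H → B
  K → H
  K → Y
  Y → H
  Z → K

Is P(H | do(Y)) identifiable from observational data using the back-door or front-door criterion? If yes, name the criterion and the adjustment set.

P(H|do(Y)): backdoor, adjust for {E, K}.

desc(Y)\{Y}={B,H}; candidates ⊆ {E,K,Z}.
size 0: {}; under {} Y still reaches {B,E,H,K,Z} ∋ H.
size 1: {E}, {K}, {Z}; under {E} Y still reaches {B,H,K,Z} ∋ H.
{E,K}: Y⊥H given {E,K} in G with Y→· removed — back-door holds.
P(H|do(Y)) = Σ_{E,K} P(H|Y,E,K)·P(E,K).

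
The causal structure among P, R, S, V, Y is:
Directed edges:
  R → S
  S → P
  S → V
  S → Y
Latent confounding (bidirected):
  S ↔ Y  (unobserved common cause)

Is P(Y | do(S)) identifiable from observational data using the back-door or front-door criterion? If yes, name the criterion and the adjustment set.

desc(S)\{S}={P,V,Y}; candidates ⊆ {R}.
S↔Y: latent back-door arc(s) into S.
size 0: {}; under {} S still reaches {R,Y} ∋ Y.
size 1: {R}; under {R} S still reaches {Y} ∋ Y.
S↔Y cannot be blocked by any observed set — no back-door set.
No mediator lies on a directed S→…→Y path.
Neither criterion identifies P(Y|do(S)) in this graph.

P(Y|do(S)): not identifiable (no BD/FD set).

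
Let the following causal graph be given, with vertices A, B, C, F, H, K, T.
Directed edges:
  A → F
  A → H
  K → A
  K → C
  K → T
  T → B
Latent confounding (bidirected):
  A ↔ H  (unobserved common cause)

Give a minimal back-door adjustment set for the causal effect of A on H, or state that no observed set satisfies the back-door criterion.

A→H: no observed back-door set.

desc(A)\{A}={F,H}; candidates ⊆ {B,C,K,T}.
A↔H: latent back-door arc(s) into A.
size 0: {}; under {} A still reaches {B,C,H,K,T} ∋ H.
size 1: {B}, {C}, {K} …(+1); under {B} A still reaches {C,H,K,T} ∋ H.
size 2: {B,C}, {B,K}, {B,T} …(+3); under {B,C} A still reaches {H,K,T} ∋ H.
A↔H cannot be blocked by any observed set — no back-door set.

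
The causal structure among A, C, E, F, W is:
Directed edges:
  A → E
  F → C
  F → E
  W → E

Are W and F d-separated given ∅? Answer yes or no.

Bayes-Ball from W | ∅ reaches {E}.
F ∉ reach(W|∅) ⇒ W ⊥ F | ∅.

Yes — W ⊥ F | ∅.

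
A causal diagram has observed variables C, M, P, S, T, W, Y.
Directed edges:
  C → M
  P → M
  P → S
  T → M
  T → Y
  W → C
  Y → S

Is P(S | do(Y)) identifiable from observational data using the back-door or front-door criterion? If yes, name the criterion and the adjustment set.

desc(Y)\{Y}={S}; candidates ⊆ {C,M,P,T,W}.
∅: Y⊥S given ∅ in G with Y→· removed — back-door holds.
P(S|do(Y)) = P(S|Y) — no adjustment needed.

P(S|do(Y)): backdoor, adjust for ∅.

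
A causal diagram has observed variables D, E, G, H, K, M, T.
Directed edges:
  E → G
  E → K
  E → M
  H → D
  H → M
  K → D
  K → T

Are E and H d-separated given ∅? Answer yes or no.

Yes — E ⊥ H | ∅.

Bayes-Ball from E | ∅ reaches {D,G,K,M,T}.
H ∉ reach(E|∅) ⇒ E ⊥ H | ∅.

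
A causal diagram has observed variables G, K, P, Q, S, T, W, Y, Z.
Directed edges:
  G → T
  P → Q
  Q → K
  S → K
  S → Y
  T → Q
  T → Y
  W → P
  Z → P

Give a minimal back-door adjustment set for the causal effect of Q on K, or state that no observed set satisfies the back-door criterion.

Q→K: minimal back-door set ∅.

desc(Q)\{Q}={K}; candidates ⊆ {G,P,S,T,W,Y,Z}.
∅: Q⊥K given ∅ in G with Q→· removed — back-door holds.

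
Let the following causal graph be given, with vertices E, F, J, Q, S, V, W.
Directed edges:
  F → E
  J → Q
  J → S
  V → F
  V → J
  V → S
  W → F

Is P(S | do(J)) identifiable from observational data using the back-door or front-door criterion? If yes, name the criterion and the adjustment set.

P(S|do(J)): backdoor, adjust for {V}.

desc(J)\{J}={Q,S}; candidates ⊆ {E,F,V,W}.
size 0: {}; under {} J still reaches {E,F,S,V} ∋ S.
{V}: J⊥S given {V} in G with J→· removed — back-door holds.
P(S|do(J)) = Σ_{V} P(S|J,V)·P(V).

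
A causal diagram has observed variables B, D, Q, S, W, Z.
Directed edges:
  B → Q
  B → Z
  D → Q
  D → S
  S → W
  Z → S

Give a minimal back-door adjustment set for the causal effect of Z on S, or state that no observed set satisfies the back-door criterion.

desc(Z)\{Z}={S,W}; candidates ⊆ {B,D,Q}.
∅: Z⊥S given ∅ in G with Z→· removed — back-door holds.

Z→S: minimal back-door set ∅.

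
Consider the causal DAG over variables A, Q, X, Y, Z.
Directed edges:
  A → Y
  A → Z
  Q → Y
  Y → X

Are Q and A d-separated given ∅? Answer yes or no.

Yes — Q ⊥ A | ∅.

Bayes-Ball from Q | ∅ reaches {X,Y}.
A ∉ reach(Q|∅) ⇒ Q ⊥ A | ∅.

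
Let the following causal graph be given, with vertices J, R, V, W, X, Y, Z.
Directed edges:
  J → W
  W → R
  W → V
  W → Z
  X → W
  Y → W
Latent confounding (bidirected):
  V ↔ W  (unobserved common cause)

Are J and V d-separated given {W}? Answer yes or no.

No — J and V are d-connected given {W}.

Bayes-Ball from J | {W} reaches {V,X,Y}.
V ∈ reach(J|{W}) ⇒ J ⊥̸ V | {W}.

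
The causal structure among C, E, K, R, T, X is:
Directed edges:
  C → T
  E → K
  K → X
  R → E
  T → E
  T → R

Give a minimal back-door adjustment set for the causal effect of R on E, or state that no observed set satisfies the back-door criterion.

R→E: minimal back-door set {T}.

desc(R)\{R}={E,K,X}; candidates ⊆ {C,T}.
size 0: {}; under {} R still reaches {C,E,K,T,X} ∋ E.
{T}: R⊥E given {T} in G with R→· removed — back-door holds.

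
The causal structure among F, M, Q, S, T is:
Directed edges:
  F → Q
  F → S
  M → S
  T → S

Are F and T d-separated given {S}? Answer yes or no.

No — F and T are d-connected given {S}.

Bayes-Ball from F | {S} reaches {M,Q,T}.
T ∈ reach(F|{S}) ⇒ F ⊥̸ T | {S}.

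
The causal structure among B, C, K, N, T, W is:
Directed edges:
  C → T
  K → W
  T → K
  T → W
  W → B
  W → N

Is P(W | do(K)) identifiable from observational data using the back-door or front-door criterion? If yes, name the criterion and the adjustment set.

desc(K)\{K}={B,N,W}; candidates ⊆ {C,T}.
size 0: {}; under {} K still reaches {B,C,N,T,W} ∋ W.
{T}: K⊥W given {T} in G with K→· removed — back-door holds.
P(W|do(K)) = Σ_{T} P(W|K,T)·P(T).

P(W|do(K)): backdoor, adjust for {T}.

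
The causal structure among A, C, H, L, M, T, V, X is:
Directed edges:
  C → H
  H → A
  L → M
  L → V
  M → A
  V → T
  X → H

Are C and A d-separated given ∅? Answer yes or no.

Bayes-Ball from C | ∅ reaches {A,H}.
A ∈ reach(C|∅) ⇒ C ⊥̸ A | ∅.

No — C and A are d-connected given ∅.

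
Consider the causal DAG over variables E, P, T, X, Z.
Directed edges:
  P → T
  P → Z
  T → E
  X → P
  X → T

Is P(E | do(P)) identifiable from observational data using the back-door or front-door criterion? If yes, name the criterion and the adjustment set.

P(E|do(P)): backdoor, adjust for {X}.

desc(P)\{P}={E,T,Z}; candidates ⊆ {X}.
size 0: {}; under {} P still reaches {E,T,X} ∋ E.
{X}: P⊥E given {X} in G with P→· removed — back-door holds.
P(E|do(P)) = Σ_{X} P(E|P,X)·P(X).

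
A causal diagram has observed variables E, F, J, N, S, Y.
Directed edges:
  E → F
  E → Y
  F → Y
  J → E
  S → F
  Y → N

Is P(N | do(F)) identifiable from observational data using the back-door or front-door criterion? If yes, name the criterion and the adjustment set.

P(N|do(F)): backdoor, adjust for {E}.

desc(F)\{F}={N,Y}; candidates ⊆ {E,J,S}.
size 0: {}; under {} F still reaches {E,J,N,S,Y} ∋ N.
{E}: F⊥N given {E} in G with F→· removed — back-door holds.
P(N|do(F)) = Σ_{E} P(N|F,E)·P(E).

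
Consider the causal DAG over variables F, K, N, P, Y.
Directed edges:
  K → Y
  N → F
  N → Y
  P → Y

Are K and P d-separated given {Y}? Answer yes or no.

No — K and P are d-connected given {Y}.

Bayes-Ball from K | {Y} reaches {F,N,P}.
P ∈ reach(K|{Y}) ⇒ K ⊥̸ P | {Y}.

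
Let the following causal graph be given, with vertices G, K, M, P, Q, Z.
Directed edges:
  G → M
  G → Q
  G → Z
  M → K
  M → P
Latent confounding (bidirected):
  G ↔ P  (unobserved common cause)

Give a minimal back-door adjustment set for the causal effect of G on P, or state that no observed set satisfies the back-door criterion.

desc(G)\{G}={K,M,P,Q,Z}; candidates ⊆ {—}.
G↔P: latent back-door arc(s) into G.
size 0: {}; under {} G still reaches {P} ∋ P.
G↔P cannot be blocked by any observed set — no back-door set.

G→P: no observed back-door set.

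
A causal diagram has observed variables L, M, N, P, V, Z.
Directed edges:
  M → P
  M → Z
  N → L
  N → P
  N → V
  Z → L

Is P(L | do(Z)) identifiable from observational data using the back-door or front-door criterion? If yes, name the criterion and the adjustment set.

P(L|do(Z)): backdoor, adjust for ∅.

desc(Z)\{Z}={L}; candidates ⊆ {M,N,P,V}.
∅: Z⊥L given ∅ in G with Z→· removed — back-door holds.
P(L|do(Z)) = P(L|Z) — no adjustment needed.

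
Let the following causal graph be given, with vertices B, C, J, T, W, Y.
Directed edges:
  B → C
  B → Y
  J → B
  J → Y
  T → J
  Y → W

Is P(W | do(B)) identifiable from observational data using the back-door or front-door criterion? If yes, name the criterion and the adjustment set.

desc(B)\{B}={C,W,Y}; candidates ⊆ {J,T}.
size 0: {}; under {} B still reaches {J,T,W,Y} ∋ W.
{J}: B⊥W given {J} in G with B→· removed — back-door holds.
P(W|do(B)) = Σ_{J} P(W|B,J)·P(J).

P(W|do(B)): backdoor, adjust for {J}.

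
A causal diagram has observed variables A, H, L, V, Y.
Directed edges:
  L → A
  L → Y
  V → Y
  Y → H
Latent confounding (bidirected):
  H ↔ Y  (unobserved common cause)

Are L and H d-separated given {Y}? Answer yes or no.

Bayes-Ball from L | {Y} reaches {A,H,V}.
H ∈ reach(L|{Y}) ⇒ L ⊥̸ H | {Y}.

No — L and H are d-connected given {Y}.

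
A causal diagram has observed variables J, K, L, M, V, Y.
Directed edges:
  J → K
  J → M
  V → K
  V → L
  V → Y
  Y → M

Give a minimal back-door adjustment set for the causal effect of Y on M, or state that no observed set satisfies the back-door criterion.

Y→M: minimal back-door set ∅.

desc(Y)\{Y}={M}; candidates ⊆ {J,K,L,V}.
∅: Y⊥M given ∅ in G with Y→· removed — back-door holds.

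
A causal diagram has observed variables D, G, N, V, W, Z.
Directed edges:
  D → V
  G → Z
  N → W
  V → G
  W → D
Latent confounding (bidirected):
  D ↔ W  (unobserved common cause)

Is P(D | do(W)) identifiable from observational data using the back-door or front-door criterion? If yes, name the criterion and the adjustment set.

desc(W)\{W}={D,G,V,Z}; candidates ⊆ {N}.
W↔D: latent back-door arc(s) into W.
size 0: {}; under {} W still reaches {D,G,N,V,Z} ∋ D.
size 1: {N}; under {N} W still reaches {D,G,V,Z} ∋ D.
W↔D cannot be blocked by any observed set — no back-door set.
No mediator lies on a directed W→…→D path.
Neither criterion identifies P(D|do(W)) in this graph.

P(D|do(W)): not identifiable (no BD/FD set).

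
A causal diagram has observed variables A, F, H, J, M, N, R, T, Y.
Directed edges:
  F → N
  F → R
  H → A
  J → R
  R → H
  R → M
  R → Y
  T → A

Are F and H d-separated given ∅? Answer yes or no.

No — F and H are d-connected given ∅.

Bayes-Ball from F | ∅ reaches {A,H,M,N,R,Y}.
H ∈ reach(F|∅) ⇒ F ⊥̸ H | ∅.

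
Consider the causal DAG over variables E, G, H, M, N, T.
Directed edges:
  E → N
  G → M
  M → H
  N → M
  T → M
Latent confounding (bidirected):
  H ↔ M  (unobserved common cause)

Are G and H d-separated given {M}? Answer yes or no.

Bayes-Ball from G | {M} reaches {E,H,N,T}.
H ∈ reach(G|{M}) ⇒ G ⊥̸ H | {M}.

No — G and H are d-connected given {M}.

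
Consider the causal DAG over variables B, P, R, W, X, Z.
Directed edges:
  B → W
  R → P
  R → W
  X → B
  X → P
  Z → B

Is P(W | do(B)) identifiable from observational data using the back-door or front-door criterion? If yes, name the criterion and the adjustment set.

P(W|do(B)): backdoor, adjust for ∅.

desc(B)\{B}={W}; candidates ⊆ {P,R,X,Z}.
∅: B⊥W given ∅ in G with B→· removed — back-door holds.
P(W|do(B)) = P(W|B) — no adjustment needed.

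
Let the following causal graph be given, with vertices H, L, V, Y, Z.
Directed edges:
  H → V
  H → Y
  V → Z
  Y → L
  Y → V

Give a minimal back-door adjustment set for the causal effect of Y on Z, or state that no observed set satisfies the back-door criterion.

Y→Z: minimal back-door set {H}.

desc(Y)\{Y}={L,V,Z}; candidates ⊆ {H}.
size 0: {}; under {} Y still reaches {H,V,Z} ∋ Z.
{H}: Y⊥Z given {H} in G with Y→· removed — back-door holds.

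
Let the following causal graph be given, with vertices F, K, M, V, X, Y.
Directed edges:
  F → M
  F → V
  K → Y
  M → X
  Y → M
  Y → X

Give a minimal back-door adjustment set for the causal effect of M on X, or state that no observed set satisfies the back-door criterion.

desc(M)\{M}={X}; candidates ⊆ {F,K,V,Y}.
size 0: {}; under {} M still reaches {F,K,V,X,Y} ∋ X.
{Y}: M⊥X given {Y} in G with M→· removed — back-door holds.

M→X: minimal back-door set {Y}.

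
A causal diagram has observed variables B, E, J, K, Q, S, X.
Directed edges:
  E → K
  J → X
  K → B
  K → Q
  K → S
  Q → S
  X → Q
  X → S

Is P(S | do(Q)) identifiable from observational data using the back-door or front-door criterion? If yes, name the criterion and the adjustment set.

P(S|do(Q)): backdoor, adjust for {K, X}.

desc(Q)\{Q}={S}; candidates ⊆ {B,E,J,K,X}.
size 0: {}; under {} Q still reaches {B,E,J,K,S,X} ∋ S.
size 1: {B}, {E}, {J} …(+2); under {B} Q still reaches {E,J,K,S,X} ∋ S.
{K,X}: Q⊥S given {K,X} in G with Q→· removed — back-door holds.
P(S|do(Q)) = Σ_{K,X} P(S|Q,K,X)·P(K,X).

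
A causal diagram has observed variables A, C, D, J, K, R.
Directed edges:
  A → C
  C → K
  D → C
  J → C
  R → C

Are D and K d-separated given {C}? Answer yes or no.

Yes — D ⊥ K | {C}.

Bayes-Ball from D | {C} reaches {A,J,R}.
K ∉ reach(D|{C}) ⇒ D ⊥ K | {C}.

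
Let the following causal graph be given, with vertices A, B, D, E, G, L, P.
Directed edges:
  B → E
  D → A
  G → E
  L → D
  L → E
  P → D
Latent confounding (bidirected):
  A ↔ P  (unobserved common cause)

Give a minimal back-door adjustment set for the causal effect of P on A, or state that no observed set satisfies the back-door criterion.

desc(P)\{P}={A,D}; candidates ⊆ {B,E,G,L}.
P↔A: latent back-door arc(s) into P.
size 0: {}; under {} P still reaches {A} ∋ A.
size 1: {B}, {E}, {G} …(+1); under {B} P still reaches {A} ∋ A.
size 2: {B,E}, {B,G}, {B,L} …(+3); under {B,E} P still reaches {A} ∋ A.
P↔A cannot be blocked by any observed set — no back-door set.

P→A: no observed back-door set.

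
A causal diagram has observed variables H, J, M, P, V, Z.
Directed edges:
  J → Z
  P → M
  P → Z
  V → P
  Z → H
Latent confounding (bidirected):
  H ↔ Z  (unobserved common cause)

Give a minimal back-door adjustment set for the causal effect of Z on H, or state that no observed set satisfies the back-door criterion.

Z→H: no observed back-door set.

desc(Z)\{Z}={H}; candidates ⊆ {J,M,P,V}.
Z↔H: latent back-door arc(s) into Z.
size 0: {}; under {} Z still reaches {H,J,M,P,V} ∋ H.
size 1: {J}, {M}, {P} …(+1); under {J} Z still reaches {H,M,P,V} ∋ H.
size 2: {J,M}, {J,P}, {J,V} …(+3); under {J,M} Z still reaches {H,P,V} ∋ H.
Z↔H cannot be blocked by any observed set — no back-door set.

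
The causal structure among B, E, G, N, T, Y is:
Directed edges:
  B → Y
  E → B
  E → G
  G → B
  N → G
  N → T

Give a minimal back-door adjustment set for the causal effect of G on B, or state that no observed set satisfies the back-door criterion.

G→B: minimal back-door set {E}.

desc(G)\{G}={B,Y}; candidates ⊆ {E,N,T}.
size 0: {}; under {} G still reaches {B,E,N,T,Y} ∋ B.
{E}: G⊥B given {E} in G with G→· removed — back-door holds.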